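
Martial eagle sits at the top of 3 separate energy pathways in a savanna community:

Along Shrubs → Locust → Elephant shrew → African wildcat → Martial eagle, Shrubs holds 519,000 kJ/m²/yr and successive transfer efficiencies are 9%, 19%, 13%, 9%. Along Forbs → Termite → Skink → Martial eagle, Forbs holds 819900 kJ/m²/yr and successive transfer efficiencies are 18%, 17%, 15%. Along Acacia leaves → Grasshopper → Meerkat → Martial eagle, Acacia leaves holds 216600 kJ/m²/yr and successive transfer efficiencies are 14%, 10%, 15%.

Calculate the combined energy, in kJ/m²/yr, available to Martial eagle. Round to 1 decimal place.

4322.0 kJ/m²/yr

Via Shrubs: 519000 × 0.09 × 0.19 × 0.13 × 0.09 = 103.83633 kJ/m²/yr
Via Forbs: 819900 × 0.18 × 0.17 × 0.15 = 3763.341 kJ/m²/yr
Via Acacia leaves: 216600 × 0.14 × 0.1 × 0.15 = 454.86 kJ/m²/yr
Total at Martial eagle: 103.83633 + 3763.341 + 454.86 = 4322.03733 kJ/m²/yr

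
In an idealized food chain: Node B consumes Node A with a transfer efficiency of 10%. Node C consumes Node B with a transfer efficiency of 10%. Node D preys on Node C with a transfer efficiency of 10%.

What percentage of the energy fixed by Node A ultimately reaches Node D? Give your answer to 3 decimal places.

0.100%

Product of link efficiencies: 0.1 × 0.1 × 0.1 = 0.001
As a percentage: 0.001 × 100 = 0.100%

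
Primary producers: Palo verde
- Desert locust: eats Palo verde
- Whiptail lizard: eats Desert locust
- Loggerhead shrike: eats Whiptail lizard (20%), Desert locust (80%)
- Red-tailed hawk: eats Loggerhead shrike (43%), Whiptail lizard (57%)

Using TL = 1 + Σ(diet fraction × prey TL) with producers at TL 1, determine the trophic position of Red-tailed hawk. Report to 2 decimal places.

4.09

Desert locust: 1 + 1 = 2
Whiptail lizard: 1 + 2 = 3
Loggerhead shrike: 1 + (0.2×3 + 0.8×2) = 3.2
Red-tailed hawk: 1 + (0.43×3.2 + 0.57×3) = 4.086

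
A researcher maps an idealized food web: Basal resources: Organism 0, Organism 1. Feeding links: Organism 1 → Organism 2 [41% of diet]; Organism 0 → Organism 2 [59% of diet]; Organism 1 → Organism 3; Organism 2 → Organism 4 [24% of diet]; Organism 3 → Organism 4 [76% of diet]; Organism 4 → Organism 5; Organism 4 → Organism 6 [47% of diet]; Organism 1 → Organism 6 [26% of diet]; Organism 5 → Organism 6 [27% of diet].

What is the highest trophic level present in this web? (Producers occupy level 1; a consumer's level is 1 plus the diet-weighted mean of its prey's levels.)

4

Organism 2: 1 + (0.41×1 + 0.59×1) = 2
Organism 3: 1 + 1 = 2
Organism 4: 1 + (0.24×2 + 0.76×2) = 3
Organism 5: 1 + 3 = 4
Organism 6: 1 + (0.47×3 + 0.26×1 + 0.27×4) = 3.75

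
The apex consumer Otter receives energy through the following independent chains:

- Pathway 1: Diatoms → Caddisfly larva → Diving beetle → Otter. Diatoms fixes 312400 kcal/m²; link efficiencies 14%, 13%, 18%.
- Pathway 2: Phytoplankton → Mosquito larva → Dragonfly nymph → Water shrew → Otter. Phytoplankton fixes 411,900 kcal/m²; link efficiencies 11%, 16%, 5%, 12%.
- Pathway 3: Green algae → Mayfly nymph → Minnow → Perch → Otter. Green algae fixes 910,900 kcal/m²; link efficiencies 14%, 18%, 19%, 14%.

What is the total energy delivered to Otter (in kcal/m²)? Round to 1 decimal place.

1677.5 kcal/m²

Pathway 1: 312400 × 0.14 × 0.13 × 0.18 = 1023.4224 kcal/m²
Pathway 2: 411900 × 0.11 × 0.16 × 0.05 × 0.12 = 43.49664 kcal/m²
Pathway 3: 910900 × 0.14 × 0.18 × 0.19 × 0.14 = 610.594488 kcal/m²
Total at Otter: 1023.4224 + 43.49664 + 610.594488 = 1677.513528 kcal/m²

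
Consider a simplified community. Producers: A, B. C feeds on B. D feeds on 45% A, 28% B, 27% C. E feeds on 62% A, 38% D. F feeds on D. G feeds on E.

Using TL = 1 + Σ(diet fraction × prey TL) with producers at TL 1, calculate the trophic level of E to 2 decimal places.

C: 1 + 1 = 2
D: 1 + (0.45×1 + 0.28×1 + 0.27×2) = 2.27
E: 1 + (0.62×1 + 0.38×2.27) = 2.4826
F: 1 + 2.27 = 3.27
G: 1 + 2.4826 = 3.4826

2.48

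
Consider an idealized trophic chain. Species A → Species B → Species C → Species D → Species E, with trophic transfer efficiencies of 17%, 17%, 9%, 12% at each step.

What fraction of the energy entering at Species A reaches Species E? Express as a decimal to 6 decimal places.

0.000312

Product of link efficiencies: 0.17 × 0.17 × 0.09 × 0.12 = 0.00031212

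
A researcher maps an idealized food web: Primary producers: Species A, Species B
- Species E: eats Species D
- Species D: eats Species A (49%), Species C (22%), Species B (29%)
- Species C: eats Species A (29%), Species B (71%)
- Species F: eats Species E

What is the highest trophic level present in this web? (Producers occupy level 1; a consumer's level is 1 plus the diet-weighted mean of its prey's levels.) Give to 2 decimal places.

Species C: 1 + (0.29×1 + 0.71×1) = 2
Species D: 1 + (0.49×1 + 0.22×2 + 0.29×1) = 2.22
Species E: 1 + 2.22 = 3.22
Species F: 1 + 3.22 = 4.22

4.22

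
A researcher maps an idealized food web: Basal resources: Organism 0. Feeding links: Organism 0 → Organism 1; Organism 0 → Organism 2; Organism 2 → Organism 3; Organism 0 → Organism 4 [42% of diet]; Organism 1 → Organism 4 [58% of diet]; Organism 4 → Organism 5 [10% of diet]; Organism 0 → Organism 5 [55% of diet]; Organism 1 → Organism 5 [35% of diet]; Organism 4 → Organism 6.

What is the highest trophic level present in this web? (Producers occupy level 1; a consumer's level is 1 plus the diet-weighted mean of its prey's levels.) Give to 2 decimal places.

3.58

Organism 1: 1 + 1 = 2
Organism 2: 1 + 1 = 2
Organism 3: 1 + 2 = 3
Organism 4: 1 + (0.42×1 + 0.58×2) = 2.58
Organism 5: 1 + (0.1×2.58 + 0.55×1 + 0.35×2) = 2.508
Organism 6: 1 + 2.58 = 3.58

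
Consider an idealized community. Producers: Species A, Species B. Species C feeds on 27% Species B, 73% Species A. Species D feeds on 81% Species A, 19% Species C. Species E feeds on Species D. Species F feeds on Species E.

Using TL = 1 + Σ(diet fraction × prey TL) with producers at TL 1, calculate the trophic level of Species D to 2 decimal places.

2.19

Species C: 1 + (0.27×1 + 0.73×1) = 2
Species D: 1 + (0.81×1 + 0.19×2) = 2.19
Species E: 1 + 2.19 = 3.19
Species F: 1 + 3.19 = 4.19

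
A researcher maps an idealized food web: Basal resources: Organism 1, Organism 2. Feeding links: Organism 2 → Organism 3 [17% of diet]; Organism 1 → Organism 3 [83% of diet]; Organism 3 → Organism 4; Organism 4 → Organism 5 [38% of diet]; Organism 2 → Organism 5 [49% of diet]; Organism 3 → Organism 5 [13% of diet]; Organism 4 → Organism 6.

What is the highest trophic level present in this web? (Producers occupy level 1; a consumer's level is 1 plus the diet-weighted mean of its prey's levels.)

Organism 3: 1 + (0.17×1 + 0.83×1) = 2
Organism 4: 1 + 2 = 3
Organism 5: 1 + (0.38×3 + 0.49×1 + 0.13×2) = 2.89
Organism 6: 1 + 3 = 4

4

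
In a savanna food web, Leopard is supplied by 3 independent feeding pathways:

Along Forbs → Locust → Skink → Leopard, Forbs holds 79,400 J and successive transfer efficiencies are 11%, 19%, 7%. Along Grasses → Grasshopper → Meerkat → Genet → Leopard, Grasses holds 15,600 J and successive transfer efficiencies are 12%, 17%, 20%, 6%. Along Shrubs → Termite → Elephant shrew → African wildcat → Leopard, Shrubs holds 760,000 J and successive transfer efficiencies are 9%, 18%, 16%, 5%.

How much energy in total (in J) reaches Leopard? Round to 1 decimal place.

Via Forbs: 79400 × 0.11 × 0.19 × 0.07 = 116.1622 J
Via Grasses: 15600 × 0.12 × 0.17 × 0.2 × 0.06 = 3.81888 J
Via Shrubs: 760000 × 0.09 × 0.18 × 0.16 × 0.05 = 98.496 J
Total at Leopard: 116.1622 + 3.81888 + 98.496 = 218.47708 J

218.5 J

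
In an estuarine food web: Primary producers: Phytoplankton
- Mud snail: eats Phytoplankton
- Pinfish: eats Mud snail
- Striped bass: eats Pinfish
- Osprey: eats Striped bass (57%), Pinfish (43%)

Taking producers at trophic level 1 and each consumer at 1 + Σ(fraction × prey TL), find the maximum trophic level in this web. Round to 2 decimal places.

Mud snail: 1 + 1 = 2
Pinfish: 1 + 2 = 3
Striped bass: 1 + 3 = 4
Osprey: 1 + (0.57×4 + 0.43×3) = 4.57

4.57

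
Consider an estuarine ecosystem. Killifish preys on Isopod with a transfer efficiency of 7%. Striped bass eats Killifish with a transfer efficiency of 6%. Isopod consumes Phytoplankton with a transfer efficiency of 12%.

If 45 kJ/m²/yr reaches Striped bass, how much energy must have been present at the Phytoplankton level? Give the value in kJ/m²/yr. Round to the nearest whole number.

Cumulative transfer efficiency: 0.12 × 0.07 × 0.06 = 0.000504
Phytoplankton energy = 45 / 0.000504 = 89286 kJ/m²/yr

89286 kJ/m²/yr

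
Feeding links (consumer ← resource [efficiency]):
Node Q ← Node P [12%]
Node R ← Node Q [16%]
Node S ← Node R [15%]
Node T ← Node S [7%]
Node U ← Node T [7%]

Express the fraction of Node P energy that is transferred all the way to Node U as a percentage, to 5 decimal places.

Product of link efficiencies: 0.12 × 0.16 × 0.15 × 0.07 × 0.07 = 0.000014112
As a percentage: 0.000014112 × 100 = 0.00141%

0.00141%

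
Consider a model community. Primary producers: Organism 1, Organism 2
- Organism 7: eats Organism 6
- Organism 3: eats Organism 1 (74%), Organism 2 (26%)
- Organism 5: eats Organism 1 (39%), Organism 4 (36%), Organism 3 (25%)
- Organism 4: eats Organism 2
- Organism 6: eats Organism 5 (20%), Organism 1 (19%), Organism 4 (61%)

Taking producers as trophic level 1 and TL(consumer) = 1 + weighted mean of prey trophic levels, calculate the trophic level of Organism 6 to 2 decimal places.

Organism 3: 1 + (0.74×1 + 0.26×1) = 2
Organism 4: 1 + 1 = 2
Organism 5: 1 + (0.39×1 + 0.36×2 + 0.25×2) = 2.61
Organism 6: 1 + (0.2×2.61 + 0.19×1 + 0.61×2) = 2.932
Organism 7: 1 + 2.932 = 3.932

2.93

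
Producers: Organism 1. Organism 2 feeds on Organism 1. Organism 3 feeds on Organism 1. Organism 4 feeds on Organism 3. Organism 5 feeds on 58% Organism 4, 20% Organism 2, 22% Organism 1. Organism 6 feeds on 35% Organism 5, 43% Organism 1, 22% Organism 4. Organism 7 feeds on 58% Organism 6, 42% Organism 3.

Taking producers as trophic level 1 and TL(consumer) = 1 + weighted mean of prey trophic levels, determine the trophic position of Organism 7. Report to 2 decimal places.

3.73

Organism 2: 1 + 1 = 2
Organism 3: 1 + 1 = 2
Organism 4: 1 + 2 = 3
Organism 5: 1 + (0.58×3 + 0.2×2 + 0.22×1) = 3.36
Organism 6: 1 + (0.35×3.36 + 0.43×1 + 0.22×3) = 3.266
Organism 7: 1 + (0.58×3.266 + 0.42×2) = 3.73428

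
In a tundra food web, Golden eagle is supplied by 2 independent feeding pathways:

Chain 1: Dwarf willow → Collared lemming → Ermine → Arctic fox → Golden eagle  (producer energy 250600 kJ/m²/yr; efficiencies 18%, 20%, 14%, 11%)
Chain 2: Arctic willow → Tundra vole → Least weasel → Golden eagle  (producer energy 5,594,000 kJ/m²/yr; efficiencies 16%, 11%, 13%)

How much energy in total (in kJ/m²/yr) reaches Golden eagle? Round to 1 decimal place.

Chain 1: 250600 × 0.18 × 0.2 × 0.14 × 0.11 = 138.93264 kJ/m²/yr
Chain 2: 5594000 × 0.16 × 0.11 × 0.13 = 12799.072 kJ/m²/yr
Total at Golden eagle: 138.93264 + 12799.072 = 12938.00464 kJ/m²/yr

12938.0 kJ/m²/yr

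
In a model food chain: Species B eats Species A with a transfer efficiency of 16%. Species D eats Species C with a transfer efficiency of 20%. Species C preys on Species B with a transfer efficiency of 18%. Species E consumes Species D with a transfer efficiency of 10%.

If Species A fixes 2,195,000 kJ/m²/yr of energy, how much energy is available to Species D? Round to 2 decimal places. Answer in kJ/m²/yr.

12643.20 kJ/m²/yr

Species B: 2195000 × 0.16 = 351200 kJ/m²/yr
Species C: 351200 × 0.18 = 63216 kJ/m²/yr
Species D: 63216 × 0.2 = 12643.2 kJ/m²/yr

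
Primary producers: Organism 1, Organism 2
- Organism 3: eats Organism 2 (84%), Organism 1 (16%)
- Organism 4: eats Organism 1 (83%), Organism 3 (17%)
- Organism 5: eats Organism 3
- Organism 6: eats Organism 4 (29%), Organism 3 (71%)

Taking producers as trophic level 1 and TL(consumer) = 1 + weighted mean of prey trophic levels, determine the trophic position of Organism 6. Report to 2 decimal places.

Organism 3: 1 + (0.84×1 + 0.16×1) = 2
Organism 4: 1 + (0.83×1 + 0.17×2) = 2.17
Organism 5: 1 + 2 = 3
Organism 6: 1 + (0.29×2.17 + 0.71×2) = 3.0493

3.05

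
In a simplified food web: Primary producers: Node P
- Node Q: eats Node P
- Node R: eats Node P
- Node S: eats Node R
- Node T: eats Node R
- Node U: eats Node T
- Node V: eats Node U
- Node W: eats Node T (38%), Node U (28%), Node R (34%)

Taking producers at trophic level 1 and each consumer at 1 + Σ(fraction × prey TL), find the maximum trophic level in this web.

5

Node Q: 1 + 1 = 2
Node R: 1 + 1 = 2
Node S: 1 + 2 = 3
Node T: 1 + 2 = 3
Node U: 1 + 3 = 4
Node V: 1 + 4 = 5
Node W: 1 + (0.38×3 + 0.28×4 + 0.34×2) = 3.94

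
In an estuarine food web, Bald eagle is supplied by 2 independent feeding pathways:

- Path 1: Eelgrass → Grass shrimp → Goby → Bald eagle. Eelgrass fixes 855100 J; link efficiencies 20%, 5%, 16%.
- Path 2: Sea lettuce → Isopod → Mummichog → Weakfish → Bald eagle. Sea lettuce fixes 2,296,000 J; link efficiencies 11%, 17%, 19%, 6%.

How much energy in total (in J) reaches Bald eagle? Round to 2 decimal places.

1857.62 J

Path 1: 855100 × 0.2 × 0.05 × 0.16 = 1368.16 J
Path 2: 2296000 × 0.11 × 0.17 × 0.19 × 0.06 = 489.46128 J
Total at Bald eagle: 1368.16 + 489.46128 = 1857.62128 J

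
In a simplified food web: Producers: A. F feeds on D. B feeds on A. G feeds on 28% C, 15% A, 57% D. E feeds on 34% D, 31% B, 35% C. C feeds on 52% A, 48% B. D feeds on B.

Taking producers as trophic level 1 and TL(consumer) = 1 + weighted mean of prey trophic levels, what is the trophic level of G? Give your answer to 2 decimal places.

B: 1 + 1 = 2
C: 1 + (0.52×1 + 0.48×2) = 2.48
D: 1 + 2 = 3
E: 1 + (0.34×3 + 0.31×2 + 0.35×2.48) = 3.508
F: 1 + 3 = 4
G: 1 + (0.28×2.48 + 0.15×1 + 0.57×3) = 3.5544

3.55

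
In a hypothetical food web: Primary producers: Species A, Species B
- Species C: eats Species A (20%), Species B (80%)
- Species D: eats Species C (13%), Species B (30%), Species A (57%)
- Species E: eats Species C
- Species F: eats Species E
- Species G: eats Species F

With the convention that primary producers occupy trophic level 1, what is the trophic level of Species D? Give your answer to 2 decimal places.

2.13

Species C: 1 + (0.2×1 + 0.8×1) = 2
Species D: 1 + (0.13×2 + 0.3×1 + 0.57×1) = 2.13
Species E: 1 + 2 = 3
Species F: 1 + 3 = 4
Species G: 1 + 4 = 5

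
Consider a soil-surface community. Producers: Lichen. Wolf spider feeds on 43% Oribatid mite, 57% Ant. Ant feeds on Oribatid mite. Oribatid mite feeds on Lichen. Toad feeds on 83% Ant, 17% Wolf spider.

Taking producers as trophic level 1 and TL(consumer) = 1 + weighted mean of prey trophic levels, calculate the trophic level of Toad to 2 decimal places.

4.10

Oribatid mite: 1 + 1 = 2
Ant: 1 + 2 = 3
Wolf spider: 1 + (0.43×2 + 0.57×3) = 3.57
Toad: 1 + (0.83×3 + 0.17×3.57) = 4.0969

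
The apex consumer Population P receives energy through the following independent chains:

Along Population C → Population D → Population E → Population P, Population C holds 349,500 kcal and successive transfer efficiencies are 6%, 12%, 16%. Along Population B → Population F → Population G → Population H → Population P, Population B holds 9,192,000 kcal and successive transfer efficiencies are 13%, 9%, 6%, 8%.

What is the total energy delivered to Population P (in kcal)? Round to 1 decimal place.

918.8 kcal

Via Population C: 349500 × 0.06 × 0.12 × 0.16 = 402.624 kcal
Via Population B: 9192000 × 0.13 × 0.09 × 0.06 × 0.08 = 516.22272 kcal
Total at Population P: 402.624 + 516.22272 = 918.84672 kcal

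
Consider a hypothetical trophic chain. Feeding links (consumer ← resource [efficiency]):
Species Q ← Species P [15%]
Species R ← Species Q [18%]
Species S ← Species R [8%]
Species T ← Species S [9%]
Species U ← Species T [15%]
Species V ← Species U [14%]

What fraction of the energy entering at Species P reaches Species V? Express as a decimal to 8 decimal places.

0.00000408

Product of link efficiencies: 0.15 × 0.18 × 0.08 × 0.09 × 0.15 × 0.14 = 0.0000040824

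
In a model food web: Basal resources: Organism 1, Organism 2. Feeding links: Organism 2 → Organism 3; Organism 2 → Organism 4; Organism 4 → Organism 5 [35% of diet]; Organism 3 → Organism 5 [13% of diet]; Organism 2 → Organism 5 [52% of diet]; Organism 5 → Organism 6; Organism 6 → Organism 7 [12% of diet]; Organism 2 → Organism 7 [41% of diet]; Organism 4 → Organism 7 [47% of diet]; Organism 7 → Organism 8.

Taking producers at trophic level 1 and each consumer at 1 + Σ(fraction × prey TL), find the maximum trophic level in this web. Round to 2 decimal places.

Organism 3: 1 + 1 = 2
Organism 4: 1 + 1 = 2
Organism 5: 1 + (0.35×2 + 0.13×2 + 0.52×1) = 2.48
Organism 6: 1 + 2.48 = 3.48
Organism 7: 1 + (0.12×3.48 + 0.41×1 + 0.47×2) = 2.7676
Organism 8: 1 + 2.7676 = 3.7676

3.77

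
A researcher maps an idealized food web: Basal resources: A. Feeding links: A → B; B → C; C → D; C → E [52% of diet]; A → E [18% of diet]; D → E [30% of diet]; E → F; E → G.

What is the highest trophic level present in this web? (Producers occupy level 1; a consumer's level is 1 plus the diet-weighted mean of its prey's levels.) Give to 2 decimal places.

B: 1 + 1 = 2
C: 1 + 2 = 3
D: 1 + 3 = 4
E: 1 + (0.52×3 + 0.18×1 + 0.3×4) = 3.94
F: 1 + 3.94 = 4.94
G: 1 + 3.94 = 4.94

4.94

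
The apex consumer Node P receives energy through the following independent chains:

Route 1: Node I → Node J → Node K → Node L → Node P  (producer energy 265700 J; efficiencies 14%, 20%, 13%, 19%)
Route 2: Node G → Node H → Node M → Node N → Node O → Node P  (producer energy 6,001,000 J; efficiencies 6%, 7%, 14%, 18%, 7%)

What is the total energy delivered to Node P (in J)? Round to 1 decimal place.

228.2 J

Route 1: 265700 × 0.14 × 0.2 × 0.13 × 0.19 = 183.75812 J
Route 2: 6001000 × 0.06 × 0.07 × 0.14 × 0.18 × 0.07 = 44.4602088 J
Total at Node P: 183.75812 + 44.4602088 = 228.2183288 J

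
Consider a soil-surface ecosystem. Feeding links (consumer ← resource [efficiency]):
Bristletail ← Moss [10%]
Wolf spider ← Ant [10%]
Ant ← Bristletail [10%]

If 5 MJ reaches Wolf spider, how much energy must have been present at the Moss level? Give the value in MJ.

5000 MJ

Cumulative transfer efficiency: 0.1 × 0.1 × 0.1 = 0.001
Moss energy = 5 / 0.001 = 5000 MJ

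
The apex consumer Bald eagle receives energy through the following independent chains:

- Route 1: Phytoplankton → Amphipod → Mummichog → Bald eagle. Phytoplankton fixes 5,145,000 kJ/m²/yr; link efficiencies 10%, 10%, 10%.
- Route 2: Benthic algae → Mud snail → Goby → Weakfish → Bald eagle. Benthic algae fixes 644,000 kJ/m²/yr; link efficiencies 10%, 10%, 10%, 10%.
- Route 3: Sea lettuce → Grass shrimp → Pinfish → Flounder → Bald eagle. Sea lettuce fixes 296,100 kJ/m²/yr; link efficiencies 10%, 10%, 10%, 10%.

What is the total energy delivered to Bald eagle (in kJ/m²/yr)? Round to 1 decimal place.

Route 1: 5145000 × 0.1 × 0.1 × 0.1 = 5145 kJ/m²/yr
Route 2: 644000 × 0.1 × 0.1 × 0.1 × 0.1 = 64.4 kJ/m²/yr
Route 3: 296100 × 0.1 × 0.1 × 0.1 × 0.1 = 29.61 kJ/m²/yr
Total at Bald eagle: 5145 + 64.4 + 29.61 = 5239.01 kJ/m²/yr

5239.0 kJ/m²/yr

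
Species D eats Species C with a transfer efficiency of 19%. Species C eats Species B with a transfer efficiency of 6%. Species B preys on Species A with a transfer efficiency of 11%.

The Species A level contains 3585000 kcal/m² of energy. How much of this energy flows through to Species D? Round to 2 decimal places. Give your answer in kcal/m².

Species B: 3585000 × 0.11 = 394350 kcal/m²
Species C: 394350 × 0.06 = 23661 kcal/m²
Species D: 23661 × 0.19 = 4495.59 kcal/m²

4495.59 kcal/m²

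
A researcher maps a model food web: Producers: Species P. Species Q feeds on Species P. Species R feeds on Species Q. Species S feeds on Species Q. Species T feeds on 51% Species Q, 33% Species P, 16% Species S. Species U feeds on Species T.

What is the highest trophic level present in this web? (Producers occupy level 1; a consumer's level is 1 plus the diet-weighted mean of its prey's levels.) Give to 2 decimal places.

Species Q: 1 + 1 = 2
Species R: 1 + 2 = 3
Species S: 1 + 2 = 3
Species T: 1 + (0.51×2 + 0.33×1 + 0.16×3) = 2.83
Species U: 1 + 2.83 = 3.83

3.83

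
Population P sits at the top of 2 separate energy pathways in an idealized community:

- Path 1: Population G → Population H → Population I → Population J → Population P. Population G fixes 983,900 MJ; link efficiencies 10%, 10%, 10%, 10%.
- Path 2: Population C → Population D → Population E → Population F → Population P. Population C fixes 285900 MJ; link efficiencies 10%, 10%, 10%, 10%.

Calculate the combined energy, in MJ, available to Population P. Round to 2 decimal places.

126.98 MJ

Path 1: 983900 × 0.1 × 0.1 × 0.1 × 0.1 = 98.39 MJ
Path 2: 285900 × 0.1 × 0.1 × 0.1 × 0.1 = 28.59 MJ
Total at Population P: 98.39 + 28.59 = 126.98 MJ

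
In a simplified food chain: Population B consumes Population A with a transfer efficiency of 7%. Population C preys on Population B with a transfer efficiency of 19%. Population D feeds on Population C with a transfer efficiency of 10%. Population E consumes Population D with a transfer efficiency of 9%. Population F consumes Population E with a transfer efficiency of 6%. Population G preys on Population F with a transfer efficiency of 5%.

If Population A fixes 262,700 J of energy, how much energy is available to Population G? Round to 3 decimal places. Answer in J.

0.094 J

Population B: 262700 × 0.07 = 18389 J
Population C: 18389 × 0.19 = 3493.91 J
Population D: 3493.91 × 0.1 = 349.391 J
Population E: 349.391 × 0.09 = 31.44519 J
Population F: 31.44519 × 0.06 = 1.8867114 J
Population G: 1.8867114 × 0.05 = 0.09433557 J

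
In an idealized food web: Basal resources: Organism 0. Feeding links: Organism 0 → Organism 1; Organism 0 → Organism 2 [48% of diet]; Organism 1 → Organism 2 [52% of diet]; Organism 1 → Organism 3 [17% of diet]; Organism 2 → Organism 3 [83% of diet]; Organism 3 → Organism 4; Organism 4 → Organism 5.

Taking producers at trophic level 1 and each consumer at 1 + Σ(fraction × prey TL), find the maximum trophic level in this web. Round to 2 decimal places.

5.43

Organism 1: 1 + 1 = 2
Organism 2: 1 + (0.48×1 + 0.52×2) = 2.52
Organism 3: 1 + (0.17×2 + 0.83×2.52) = 3.4316
Organism 4: 1 + 3.4316 = 4.4316
Organism 5: 1 + 4.4316 = 5.4316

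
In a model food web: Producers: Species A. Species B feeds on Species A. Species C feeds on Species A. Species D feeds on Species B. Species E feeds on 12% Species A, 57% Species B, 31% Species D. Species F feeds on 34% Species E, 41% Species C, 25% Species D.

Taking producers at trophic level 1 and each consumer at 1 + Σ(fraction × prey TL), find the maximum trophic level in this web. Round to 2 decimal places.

3.65

Species B: 1 + 1 = 2
Species C: 1 + 1 = 2
Species D: 1 + 2 = 3
Species E: 1 + (0.12×1 + 0.57×2 + 0.31×3) = 3.19
Species F: 1 + (0.34×3.19 + 0.41×2 + 0.25×3) = 3.6546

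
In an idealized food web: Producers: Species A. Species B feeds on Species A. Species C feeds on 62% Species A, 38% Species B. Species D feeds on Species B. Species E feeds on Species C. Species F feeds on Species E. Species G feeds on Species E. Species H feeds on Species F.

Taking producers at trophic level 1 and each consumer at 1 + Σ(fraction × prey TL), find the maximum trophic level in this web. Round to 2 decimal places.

5.38

Species B: 1 + 1 = 2
Species C: 1 + (0.62×1 + 0.38×2) = 2.38
Species D: 1 + 2 = 3
Species E: 1 + 2.38 = 3.38
Species F: 1 + 3.38 = 4.38
Species G: 1 + 3.38 = 4.38
Species H: 1 + 4.38 = 5.38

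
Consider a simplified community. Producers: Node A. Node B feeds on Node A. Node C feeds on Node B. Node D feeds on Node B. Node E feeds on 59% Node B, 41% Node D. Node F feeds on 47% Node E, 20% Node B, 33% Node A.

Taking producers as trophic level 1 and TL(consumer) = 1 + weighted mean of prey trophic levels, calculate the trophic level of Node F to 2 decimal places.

3.33

Node B: 1 + 1 = 2
Node C: 1 + 2 = 3
Node D: 1 + 2 = 3
Node E: 1 + (0.59×2 + 0.41×3) = 3.41
Node F: 1 + (0.47×3.41 + 0.2×2 + 0.33×1) = 3.3327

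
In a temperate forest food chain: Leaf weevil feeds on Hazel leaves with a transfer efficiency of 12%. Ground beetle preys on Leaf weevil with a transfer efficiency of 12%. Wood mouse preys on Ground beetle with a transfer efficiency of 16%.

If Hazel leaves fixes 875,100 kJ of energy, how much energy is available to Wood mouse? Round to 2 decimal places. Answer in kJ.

2016.23 kJ

Leaf weevil: 875100 × 0.12 = 105012 kJ
Ground beetle: 105012 × 0.12 = 12601.44 kJ
Wood mouse: 12601.44 × 0.16 = 2016.2304 kJ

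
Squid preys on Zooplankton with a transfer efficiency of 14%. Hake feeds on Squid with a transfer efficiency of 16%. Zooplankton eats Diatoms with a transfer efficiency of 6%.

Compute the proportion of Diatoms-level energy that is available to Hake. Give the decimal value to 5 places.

0.00134

Product of link efficiencies: 0.06 × 0.14 × 0.16 = 0.001344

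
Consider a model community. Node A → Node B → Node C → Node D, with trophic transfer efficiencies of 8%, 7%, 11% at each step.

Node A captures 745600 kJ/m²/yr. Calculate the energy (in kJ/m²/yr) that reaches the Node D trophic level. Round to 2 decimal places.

Node B: 745600 × 0.08 = 59648 kJ/m²/yr
Node C: 59648 × 0.07 = 4175.36 kJ/m²/yr
Node D: 4175.36 × 0.11 = 459.2896 kJ/m²/yr

459.29 kJ/m²/yr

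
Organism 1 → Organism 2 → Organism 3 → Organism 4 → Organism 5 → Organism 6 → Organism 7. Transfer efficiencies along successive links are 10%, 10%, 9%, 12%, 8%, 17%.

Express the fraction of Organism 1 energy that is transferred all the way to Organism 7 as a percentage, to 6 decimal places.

Product of link efficiencies: 0.1 × 0.1 × 0.09 × 0.12 × 0.08 × 0.17 = 0.0000014688
As a percentage: 0.0000014688 × 100 = 0.000147%

0.000147%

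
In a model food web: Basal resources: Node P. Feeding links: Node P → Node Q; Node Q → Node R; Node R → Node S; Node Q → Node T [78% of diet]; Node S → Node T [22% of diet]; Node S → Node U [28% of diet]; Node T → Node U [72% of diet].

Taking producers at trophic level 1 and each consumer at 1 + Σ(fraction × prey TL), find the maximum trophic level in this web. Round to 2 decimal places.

4.60

Node Q: 1 + 1 = 2
Node R: 1 + 2 = 3
Node S: 1 + 3 = 4
Node T: 1 + (0.78×2 + 0.22×4) = 3.44
Node U: 1 + (0.28×4 + 0.72×3.44) = 4.5968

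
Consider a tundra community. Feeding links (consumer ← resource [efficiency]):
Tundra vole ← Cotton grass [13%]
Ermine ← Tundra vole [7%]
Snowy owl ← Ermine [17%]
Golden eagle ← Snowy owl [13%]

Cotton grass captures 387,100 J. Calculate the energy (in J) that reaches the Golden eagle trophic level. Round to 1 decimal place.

77.8 J

Tundra vole: 387100 × 0.13 = 50323 J
Ermine: 50323 × 0.07 = 3522.61 J
Snowy owl: 3522.61 × 0.17 = 598.8437 J
Golden eagle: 598.8437 × 0.13 = 77.849681 J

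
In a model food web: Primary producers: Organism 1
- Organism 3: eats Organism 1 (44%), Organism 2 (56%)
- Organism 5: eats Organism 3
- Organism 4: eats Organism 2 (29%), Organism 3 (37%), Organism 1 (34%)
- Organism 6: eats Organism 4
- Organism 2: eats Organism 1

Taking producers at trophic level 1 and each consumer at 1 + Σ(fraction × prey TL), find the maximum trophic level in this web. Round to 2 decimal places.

Organism 2: 1 + 1 = 2
Organism 3: 1 + (0.44×1 + 0.56×2) = 2.56
Organism 4: 1 + (0.29×2 + 0.37×2.56 + 0.34×1) = 2.8672
Organism 5: 1 + 2.56 = 3.56
Organism 6: 1 + 2.8672 = 3.8672

3.87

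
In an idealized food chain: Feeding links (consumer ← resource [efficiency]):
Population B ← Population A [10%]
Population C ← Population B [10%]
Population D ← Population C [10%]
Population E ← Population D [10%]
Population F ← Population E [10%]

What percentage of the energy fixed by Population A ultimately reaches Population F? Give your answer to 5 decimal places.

Product of link efficiencies: 0.1 × 0.1 × 0.1 × 0.1 × 0.1 = 0.00001
As a percentage: 0.00001 × 100 = 0.00100%

0.00100%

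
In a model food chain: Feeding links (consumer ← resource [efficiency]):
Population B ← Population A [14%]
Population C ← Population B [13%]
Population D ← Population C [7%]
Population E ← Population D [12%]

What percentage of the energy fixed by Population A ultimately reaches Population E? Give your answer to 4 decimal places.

0.0153%

Product of link efficiencies: 0.14 × 0.13 × 0.07 × 0.12 = 0.00015288
As a percentage: 0.00015288 × 100 = 0.0153%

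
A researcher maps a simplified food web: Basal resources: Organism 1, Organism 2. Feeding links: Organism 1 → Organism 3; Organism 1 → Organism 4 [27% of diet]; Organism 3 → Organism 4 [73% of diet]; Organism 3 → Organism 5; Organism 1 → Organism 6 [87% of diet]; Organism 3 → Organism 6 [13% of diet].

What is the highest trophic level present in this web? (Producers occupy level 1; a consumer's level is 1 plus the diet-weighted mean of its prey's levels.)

Organism 3: 1 + 1 = 2
Organism 4: 1 + (0.27×1 + 0.73×2) = 2.73
Organism 5: 1 + 2 = 3
Organism 6: 1 + (0.87×1 + 0.13×2) = 2.13

3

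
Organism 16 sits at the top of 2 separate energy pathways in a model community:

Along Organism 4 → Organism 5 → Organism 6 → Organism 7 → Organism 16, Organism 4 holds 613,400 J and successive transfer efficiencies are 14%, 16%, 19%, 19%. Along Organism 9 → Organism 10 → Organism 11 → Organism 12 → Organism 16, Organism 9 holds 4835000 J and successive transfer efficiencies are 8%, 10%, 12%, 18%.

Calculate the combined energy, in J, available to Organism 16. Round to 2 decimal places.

Via Organism 4: 613400 × 0.14 × 0.16 × 0.19 × 0.19 = 496.019776 J
Via Organism 9: 4835000 × 0.08 × 0.1 × 0.12 × 0.18 = 835.488 J
Total at Organism 16: 496.019776 + 835.488 = 1331.507776 J

1331.51 J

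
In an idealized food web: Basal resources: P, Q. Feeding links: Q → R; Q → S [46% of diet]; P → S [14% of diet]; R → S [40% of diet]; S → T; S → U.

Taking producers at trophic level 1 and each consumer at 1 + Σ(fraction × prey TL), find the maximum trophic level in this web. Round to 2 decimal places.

R: 1 + 1 = 2
S: 1 + (0.46×1 + 0.14×1 + 0.4×2) = 2.4
T: 1 + 2.4 = 3.4
U: 1 + 2.4 = 3.4

3.40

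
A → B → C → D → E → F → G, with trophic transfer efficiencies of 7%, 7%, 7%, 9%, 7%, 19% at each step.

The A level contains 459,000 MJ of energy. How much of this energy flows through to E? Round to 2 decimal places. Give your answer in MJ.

B: 459000 × 0.07 = 32130 MJ
C: 32130 × 0.07 = 2249.1 MJ
D: 2249.1 × 0.07 = 157.437 MJ
E: 157.437 × 0.09 = 14.16933 MJ

14.17 MJ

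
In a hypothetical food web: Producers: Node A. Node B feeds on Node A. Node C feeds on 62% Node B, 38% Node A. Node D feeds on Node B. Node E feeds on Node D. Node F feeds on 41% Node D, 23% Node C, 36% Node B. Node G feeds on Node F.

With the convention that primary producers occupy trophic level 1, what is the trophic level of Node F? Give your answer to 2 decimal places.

3.55

Node B: 1 + 1 = 2
Node C: 1 + (0.62×2 + 0.38×1) = 2.62
Node D: 1 + 2 = 3
Node E: 1 + 3 = 4
Node F: 1 + (0.41×3 + 0.23×2.62 + 0.36×2) = 3.5526
Node G: 1 + 3.5526 = 4.5526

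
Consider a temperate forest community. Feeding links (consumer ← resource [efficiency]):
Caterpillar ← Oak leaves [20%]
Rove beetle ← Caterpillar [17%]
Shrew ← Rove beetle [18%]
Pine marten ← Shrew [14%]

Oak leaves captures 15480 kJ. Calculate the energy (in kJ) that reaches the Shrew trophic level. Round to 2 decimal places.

94.74 kJ

Caterpillar: 15480 × 0.2 = 3096 kJ
Rove beetle: 3096 × 0.17 = 526.32 kJ
Shrew: 526.32 × 0.18 = 94.7376 kJ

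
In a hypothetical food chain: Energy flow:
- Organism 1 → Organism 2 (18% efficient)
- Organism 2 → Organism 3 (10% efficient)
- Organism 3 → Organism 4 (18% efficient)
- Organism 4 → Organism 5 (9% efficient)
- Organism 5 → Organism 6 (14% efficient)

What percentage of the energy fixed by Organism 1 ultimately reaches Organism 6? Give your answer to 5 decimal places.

0.00408%

Product of link efficiencies: 0.18 × 0.1 × 0.18 × 0.09 × 0.14 = 0.000040824
As a percentage: 0.000040824 × 100 = 0.00408%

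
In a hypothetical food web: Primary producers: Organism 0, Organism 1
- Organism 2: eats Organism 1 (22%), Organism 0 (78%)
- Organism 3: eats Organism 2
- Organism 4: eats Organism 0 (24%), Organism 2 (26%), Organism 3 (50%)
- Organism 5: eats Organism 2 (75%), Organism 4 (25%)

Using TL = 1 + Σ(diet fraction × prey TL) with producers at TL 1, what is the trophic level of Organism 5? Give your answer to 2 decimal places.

Organism 2: 1 + (0.22×1 + 0.78×1) = 2
Organism 3: 1 + 2 = 3
Organism 4: 1 + (0.24×1 + 0.26×2 + 0.5×3) = 3.26
Organism 5: 1 + (0.75×2 + 0.25×3.26) = 3.315

3.32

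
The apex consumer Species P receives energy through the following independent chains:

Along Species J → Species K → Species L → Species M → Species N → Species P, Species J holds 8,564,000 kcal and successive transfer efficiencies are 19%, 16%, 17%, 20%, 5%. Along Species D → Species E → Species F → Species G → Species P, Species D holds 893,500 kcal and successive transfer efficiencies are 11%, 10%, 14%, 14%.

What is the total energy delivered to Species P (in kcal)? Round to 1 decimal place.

635.2 kcal

Via Species J: 8564000 × 0.19 × 0.16 × 0.17 × 0.2 × 0.05 = 442.58752 kcal
Via Species D: 893500 × 0.11 × 0.1 × 0.14 × 0.14 = 192.6386 kcal
Total at Species P: 442.58752 + 192.6386 = 635.22612 kcal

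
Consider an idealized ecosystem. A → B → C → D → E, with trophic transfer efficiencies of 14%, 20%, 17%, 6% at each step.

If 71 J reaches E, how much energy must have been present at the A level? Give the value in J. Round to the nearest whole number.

Cumulative transfer efficiency: 0.14 × 0.2 × 0.17 × 0.06 = 0.0002856
A energy = 71 / 0.0002856 = 248599 J

248599 J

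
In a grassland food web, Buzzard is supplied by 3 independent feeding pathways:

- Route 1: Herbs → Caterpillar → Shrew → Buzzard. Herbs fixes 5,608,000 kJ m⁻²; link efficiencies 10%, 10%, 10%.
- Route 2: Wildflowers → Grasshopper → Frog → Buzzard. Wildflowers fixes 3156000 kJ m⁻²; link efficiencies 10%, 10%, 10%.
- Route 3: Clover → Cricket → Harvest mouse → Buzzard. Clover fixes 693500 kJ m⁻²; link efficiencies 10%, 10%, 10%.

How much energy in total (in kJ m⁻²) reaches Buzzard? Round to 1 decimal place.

9457.5 kJ m⁻²

Route 1: 5608000 × 0.1 × 0.1 × 0.1 = 5608 kJ m⁻²
Route 2: 3156000 × 0.1 × 0.1 × 0.1 = 3156 kJ m⁻²
Route 3: 693500 × 0.1 × 0.1 × 0.1 = 693.5 kJ m⁻²
Total at Buzzard: 5608 + 3156 + 693.5 = 9457.5 kJ m⁻²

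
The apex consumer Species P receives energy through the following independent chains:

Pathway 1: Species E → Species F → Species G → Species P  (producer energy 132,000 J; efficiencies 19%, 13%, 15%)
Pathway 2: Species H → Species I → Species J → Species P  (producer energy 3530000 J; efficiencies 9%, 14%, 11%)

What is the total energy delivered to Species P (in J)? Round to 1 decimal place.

5381.6 J

Pathway 1: 132000 × 0.19 × 0.13 × 0.15 = 489.06 J
Pathway 2: 3530000 × 0.09 × 0.14 × 0.11 = 4892.58 J
Total at Species P: 489.06 + 4892.58 = 5381.64 J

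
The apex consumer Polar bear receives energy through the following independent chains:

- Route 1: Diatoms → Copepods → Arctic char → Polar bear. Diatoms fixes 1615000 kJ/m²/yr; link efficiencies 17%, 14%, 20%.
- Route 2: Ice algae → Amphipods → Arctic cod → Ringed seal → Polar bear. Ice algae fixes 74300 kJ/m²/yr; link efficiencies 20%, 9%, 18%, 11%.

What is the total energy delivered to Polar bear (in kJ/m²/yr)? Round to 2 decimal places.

Route 1: 1615000 × 0.17 × 0.14 × 0.2 = 7687.4 kJ/m²/yr
Route 2: 74300 × 0.2 × 0.09 × 0.18 × 0.11 = 26.48052 kJ/m²/yr
Total at Polar bear: 7687.4 + 26.48052 = 7713.88052 kJ/m²/yr

7713.88 kJ/m²/yr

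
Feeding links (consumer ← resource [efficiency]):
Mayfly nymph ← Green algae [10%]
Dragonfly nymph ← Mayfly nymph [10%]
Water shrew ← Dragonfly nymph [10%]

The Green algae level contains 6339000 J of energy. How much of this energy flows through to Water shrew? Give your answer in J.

6339 J

Mayfly nymph: 6339000 × 0.1 = 633900 J
Dragonfly nymph: 633900 × 0.1 = 63390 J
Water shrew: 63390 × 0.1 = 6339 J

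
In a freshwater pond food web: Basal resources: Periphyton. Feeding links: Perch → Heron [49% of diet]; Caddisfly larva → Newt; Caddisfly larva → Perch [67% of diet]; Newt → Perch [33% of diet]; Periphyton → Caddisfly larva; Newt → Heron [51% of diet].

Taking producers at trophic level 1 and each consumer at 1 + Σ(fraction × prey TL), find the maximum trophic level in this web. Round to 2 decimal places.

4.16

Caddisfly larva: 1 + 1 = 2
Newt: 1 + 2 = 3
Perch: 1 + (0.33×3 + 0.67×2) = 3.33
Heron: 1 + (0.49×3.33 + 0.51×3) = 4.1617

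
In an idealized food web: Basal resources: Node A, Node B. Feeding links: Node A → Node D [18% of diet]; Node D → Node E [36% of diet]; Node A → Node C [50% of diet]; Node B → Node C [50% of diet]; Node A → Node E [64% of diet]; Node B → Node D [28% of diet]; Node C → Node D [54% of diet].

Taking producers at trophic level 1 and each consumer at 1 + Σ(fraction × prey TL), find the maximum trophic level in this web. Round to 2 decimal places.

Node C: 1 + (0.5×1 + 0.5×1) = 2
Node D: 1 + (0.54×2 + 0.28×1 + 0.18×1) = 2.54
Node E: 1 + (0.36×2.54 + 0.64×1) = 2.5544

2.55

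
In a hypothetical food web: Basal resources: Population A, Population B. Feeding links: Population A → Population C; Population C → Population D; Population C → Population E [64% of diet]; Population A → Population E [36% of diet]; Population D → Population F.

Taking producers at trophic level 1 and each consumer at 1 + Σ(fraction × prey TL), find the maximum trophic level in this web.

Population C: 1 + 1 = 2
Population D: 1 + 2 = 3
Population E: 1 + (0.64×2 + 0.36×1) = 2.64
Population F: 1 + 3 = 4

4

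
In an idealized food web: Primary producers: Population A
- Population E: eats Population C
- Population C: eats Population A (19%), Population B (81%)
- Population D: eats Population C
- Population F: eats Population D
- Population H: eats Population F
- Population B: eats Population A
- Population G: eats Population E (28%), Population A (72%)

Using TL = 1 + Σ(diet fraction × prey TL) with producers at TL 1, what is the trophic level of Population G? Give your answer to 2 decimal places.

Population B: 1 + 1 = 2
Population C: 1 + (0.19×1 + 0.81×2) = 2.81
Population D: 1 + 2.81 = 3.81
Population E: 1 + 2.81 = 3.81
Population F: 1 + 3.81 = 4.81
Population G: 1 + (0.28×3.81 + 0.72×1) = 2.7868
Population H: 1 + 4.81 = 5.81

2.79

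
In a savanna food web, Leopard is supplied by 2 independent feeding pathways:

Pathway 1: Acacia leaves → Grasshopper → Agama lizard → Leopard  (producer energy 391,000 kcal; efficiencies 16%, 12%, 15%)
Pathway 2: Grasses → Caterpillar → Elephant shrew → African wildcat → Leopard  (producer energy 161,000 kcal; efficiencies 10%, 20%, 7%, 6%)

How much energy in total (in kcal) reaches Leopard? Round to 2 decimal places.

1139.60 kcal

Pathway 1: 391000 × 0.16 × 0.12 × 0.15 = 1126.08 kcal
Pathway 2: 161000 × 0.1 × 0.2 × 0.07 × 0.06 = 13.524 kcal
Total at Leopard: 1126.08 + 13.524 = 1139.604 kcal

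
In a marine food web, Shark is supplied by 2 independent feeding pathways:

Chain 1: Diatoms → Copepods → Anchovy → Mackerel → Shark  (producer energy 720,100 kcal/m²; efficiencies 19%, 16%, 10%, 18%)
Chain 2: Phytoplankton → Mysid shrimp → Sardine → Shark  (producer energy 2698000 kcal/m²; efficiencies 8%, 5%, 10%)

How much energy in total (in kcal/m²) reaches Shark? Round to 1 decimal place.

Chain 1: 720100 × 0.19 × 0.16 × 0.1 × 0.18 = 394.03872 kcal/m²
Chain 2: 2698000 × 0.08 × 0.05 × 0.1 = 1079.2 kcal/m²
Total at Shark: 394.03872 + 1079.2 = 1473.23872 kcal/m²

1473.2 kcal/m²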